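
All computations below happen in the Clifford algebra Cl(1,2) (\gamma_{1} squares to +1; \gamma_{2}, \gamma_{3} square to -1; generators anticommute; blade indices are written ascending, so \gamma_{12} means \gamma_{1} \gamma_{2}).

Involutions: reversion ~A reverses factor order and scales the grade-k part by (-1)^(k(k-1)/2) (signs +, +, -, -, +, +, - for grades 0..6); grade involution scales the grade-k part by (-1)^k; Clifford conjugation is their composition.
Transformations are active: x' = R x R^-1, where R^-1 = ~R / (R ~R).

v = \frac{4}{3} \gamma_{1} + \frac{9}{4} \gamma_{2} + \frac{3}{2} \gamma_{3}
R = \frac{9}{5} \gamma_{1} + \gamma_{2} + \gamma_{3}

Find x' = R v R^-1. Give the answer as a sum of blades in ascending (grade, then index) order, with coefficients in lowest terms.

~R = \frac{9}{5} \gamma_{1} + \gamma_{2} + \gamma_{3}, and R ~R = \frac{31}{25}, so R^-1 = ~R / (\frac{31}{25}).
R v = -\frac{27}{20} + \frac{163}{60} \gamma_{12} + \frac{41}{30} \gamma_{13} - \frac{3}{4} \gamma_{23}
Answer: -\frac{977}{186} \gamma_{1} - \frac{549}{124} \gamma_{2} - \frac{114}{31} \gamma_{3}


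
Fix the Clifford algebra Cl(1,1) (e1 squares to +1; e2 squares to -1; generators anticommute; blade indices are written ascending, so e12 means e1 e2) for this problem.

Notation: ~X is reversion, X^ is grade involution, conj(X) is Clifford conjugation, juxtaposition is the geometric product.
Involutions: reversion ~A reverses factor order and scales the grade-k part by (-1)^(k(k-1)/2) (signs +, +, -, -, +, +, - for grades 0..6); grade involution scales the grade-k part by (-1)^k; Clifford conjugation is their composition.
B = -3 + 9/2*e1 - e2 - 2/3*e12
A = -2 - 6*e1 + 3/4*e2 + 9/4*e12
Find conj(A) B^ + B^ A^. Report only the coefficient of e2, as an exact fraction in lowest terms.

first term: -75/4 - 25/4*e1 - 111/8*e2 + 257/24*e12
second term: -87/4 - 29/4*e1 - 47/8*e2 - 193/24*e12
Answer: -79/4


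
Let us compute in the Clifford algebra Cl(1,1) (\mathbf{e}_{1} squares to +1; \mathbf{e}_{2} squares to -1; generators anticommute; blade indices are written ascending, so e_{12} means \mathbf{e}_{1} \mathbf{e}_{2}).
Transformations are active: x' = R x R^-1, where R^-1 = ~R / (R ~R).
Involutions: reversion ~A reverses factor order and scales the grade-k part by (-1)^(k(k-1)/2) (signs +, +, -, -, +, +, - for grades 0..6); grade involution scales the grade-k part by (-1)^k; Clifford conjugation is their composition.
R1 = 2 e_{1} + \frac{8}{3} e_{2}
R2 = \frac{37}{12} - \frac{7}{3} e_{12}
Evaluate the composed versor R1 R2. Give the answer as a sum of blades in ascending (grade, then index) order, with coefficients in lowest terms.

Distribute over the terms of R1 (each basis-blade product reordered to ascending indices, repeated generators contracted through their squares):
(2 e_{1}) R2 = \frac{37}{6} e_{1} - \frac{14}{3} e_{2}
(\frac{8}{3} e_{2}) R2 = -\frac{56}{9} e_{1} + \frac{74}{9} e_{2}
Summing the partial products and collecting blades:
Answer: -\frac{1}{18} e_{1} + \frac{32}{9} e_{2}


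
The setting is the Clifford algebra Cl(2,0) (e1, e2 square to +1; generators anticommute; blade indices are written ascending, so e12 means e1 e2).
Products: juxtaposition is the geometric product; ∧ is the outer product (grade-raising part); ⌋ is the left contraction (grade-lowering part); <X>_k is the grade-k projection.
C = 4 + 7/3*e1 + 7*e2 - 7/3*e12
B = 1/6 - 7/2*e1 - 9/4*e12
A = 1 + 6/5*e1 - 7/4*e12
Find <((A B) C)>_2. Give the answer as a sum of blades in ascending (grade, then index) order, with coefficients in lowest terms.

step 1: -1913/240 - 33/10*e1 - 353/40*e2 - 61/24*e12
step 2: -4828/45 - 50531/720*e1 - 11155/144*e2 + 853/144*e12
step 3: 853/144*e12
Answer: 853/144*e12


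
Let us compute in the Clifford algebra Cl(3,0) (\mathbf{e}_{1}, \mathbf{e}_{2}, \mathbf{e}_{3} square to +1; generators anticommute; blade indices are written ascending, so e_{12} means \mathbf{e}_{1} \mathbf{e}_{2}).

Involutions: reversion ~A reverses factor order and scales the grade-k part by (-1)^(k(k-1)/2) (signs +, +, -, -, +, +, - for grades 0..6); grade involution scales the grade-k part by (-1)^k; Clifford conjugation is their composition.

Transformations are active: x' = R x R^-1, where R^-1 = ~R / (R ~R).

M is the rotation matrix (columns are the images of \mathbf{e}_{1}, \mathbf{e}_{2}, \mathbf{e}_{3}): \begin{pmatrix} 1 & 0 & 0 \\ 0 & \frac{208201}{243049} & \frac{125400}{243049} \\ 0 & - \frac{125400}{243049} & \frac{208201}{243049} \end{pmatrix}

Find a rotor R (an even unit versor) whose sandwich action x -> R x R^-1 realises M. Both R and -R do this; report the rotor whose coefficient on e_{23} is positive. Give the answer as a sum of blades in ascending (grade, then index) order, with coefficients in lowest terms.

Method: write R = a + b12*e_{12} + b13*e_{13} + b23*e_{23} with a^2 + b12^2 + b13^2 + b23^2 = 1 (so R^-1 = ~R). Expanding the columns R e_j ~R gives tr M = 4a^2 - 1 and, from the antisymmetric part, M21 - M12 = -4a*b12, M13 - M31 = 4a*b13, M32 - M23 = -4a*b23.
Here tr M = \frac{659451}{243049}, so a^2 = (1 + tr M)/4 = \frac{225625}{243049} and a = ±\frac{475}{493}. Taking a = \frac{475}{493}: M21 - M12 = 0, M13 - M31 = 0, M32 - M23 = -\frac{250800}{243049}, giving b12 = 0, b13 = 0, b23 = \frac{132}{493}, i.e. R = \frac{475}{493} + \frac{132}{493} e_{23}.
Its e_{23} coefficient is already positive.
Answer: \frac{475}{493} + \frac{132}{493} e_{23}. Uniqueness: Spin(3) -> SO(3) maps R and -R to the same rotation of trace \frac{659451}{243049}; fixing the sign of the e_{23} coefficient removes the ambiguity.


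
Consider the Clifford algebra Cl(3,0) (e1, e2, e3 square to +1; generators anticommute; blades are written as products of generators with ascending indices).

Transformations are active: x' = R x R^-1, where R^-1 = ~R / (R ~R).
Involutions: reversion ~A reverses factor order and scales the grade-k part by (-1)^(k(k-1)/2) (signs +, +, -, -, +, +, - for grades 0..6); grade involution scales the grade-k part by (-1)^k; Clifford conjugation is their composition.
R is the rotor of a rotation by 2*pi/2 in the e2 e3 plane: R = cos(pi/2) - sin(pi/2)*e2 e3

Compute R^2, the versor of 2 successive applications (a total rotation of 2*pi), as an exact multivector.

Because a rotor carries half the rotation angle, composing 2 copies of this e2 e3-plane rotor multiplies the phase: 2*(pi/2) = pi, hence R^2 = cos(pi) - sin(pi)*e2 e3.
cos(pi) = -1 and sin(pi) = 0, so R^2 = -1. The total rotation 2*pi is 1 full turn, so every vector returns to itself, yet the rotor is -1, on the OTHER sheet of the double cover (an odd number of 2*pi turns).
Answer: -1


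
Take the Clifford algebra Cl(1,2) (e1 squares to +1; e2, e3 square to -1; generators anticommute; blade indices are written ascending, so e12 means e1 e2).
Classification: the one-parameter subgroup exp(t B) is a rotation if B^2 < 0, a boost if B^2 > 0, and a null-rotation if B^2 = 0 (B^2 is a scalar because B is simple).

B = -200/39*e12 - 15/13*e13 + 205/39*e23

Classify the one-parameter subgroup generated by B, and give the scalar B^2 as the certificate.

B^2 term by term: the squares give (-200/39)^2*(e12)^2 + (-15/13)^2*(e13)^2 + (205/39)^2*(e23)^2 = 40000/1521*(+1) + 225/169*(+1) + 42025/1521*(-1) = 0 (each basis 2-blade squares to minus the product of its generators' squares); cross terms between blades sharing an index anticommute and cancel. So B^2 = 0.
Answer: null-rotation, certificate B^2 = 0. Check the certificate: B^2 = 0, and that sign is decisive whatever form B takes.


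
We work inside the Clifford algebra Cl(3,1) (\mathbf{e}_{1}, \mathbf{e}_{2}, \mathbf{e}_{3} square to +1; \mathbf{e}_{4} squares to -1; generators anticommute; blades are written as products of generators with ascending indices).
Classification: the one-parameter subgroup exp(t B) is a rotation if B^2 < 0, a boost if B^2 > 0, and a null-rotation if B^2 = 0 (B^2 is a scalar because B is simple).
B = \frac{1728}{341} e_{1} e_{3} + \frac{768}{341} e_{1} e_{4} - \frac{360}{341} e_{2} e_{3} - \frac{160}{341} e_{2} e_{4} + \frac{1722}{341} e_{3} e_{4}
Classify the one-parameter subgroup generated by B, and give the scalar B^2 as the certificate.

B^2 term by term: the squares give (\frac{1728}{341})^2*(e_{1} e_{3})^2 + (\frac{768}{341})^2*(e_{1} e_{4})^2 + (-\frac{360}{341})^2*(e_{2} e_{3})^2 + (-\frac{160}{341})^2*(e_{2} e_{4})^2 + (\frac{1722}{341})^2*(e_{3} e_{4})^2 = \frac{2985984}{116281}*(-1) + \frac{589824}{116281}*(+1) + \frac{129600}{116281}*(-1) + \frac{25600}{116281}*(+1) + \frac{2965284}{116281}*(+1) = 4 (each basis 2-blade squares to minus the product of its generators' squares); cross terms between blades sharing an index anticommute and cancel; the commuting (index-disjoint) pairs give grade-4 terms 2*c*c'*(blade product), which cancel blade by blade — e_{1} e_{2} e_{3} e_{4}: \frac{552960}{116281} - \frac{552960}{116281} = 0 — confirming B is simple. So B^2 = 4.
Answer: boost, certificate B^2 = 4. Why this suffices: the scalar 4 survives any versor conjugation, so its sign alone determines the class however B is presented.


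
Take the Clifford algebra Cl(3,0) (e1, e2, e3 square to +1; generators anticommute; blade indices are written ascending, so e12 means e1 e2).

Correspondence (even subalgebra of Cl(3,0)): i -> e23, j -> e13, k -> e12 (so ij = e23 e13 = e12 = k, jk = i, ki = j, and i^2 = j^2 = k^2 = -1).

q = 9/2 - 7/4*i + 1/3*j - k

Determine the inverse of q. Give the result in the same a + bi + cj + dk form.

In blades: q = 9/2 - e12 + 1/3*e13 - 7/4*e23.
With qbar = 9/2 + e12 - 1/3*e13 + 7/4*e23 (scalar fixed, mapped units negated), q qbar = 3517/144 (the sum of squared coefficients), so q^-1 = qbar / (3517/144) = 648/3517 + 144/3517*e12 - 48/3517*e13 + 252/3517*e23; translating back:
Answer: 648/3517 + 252/3517*i - 48/3517*j + 144/3517*k


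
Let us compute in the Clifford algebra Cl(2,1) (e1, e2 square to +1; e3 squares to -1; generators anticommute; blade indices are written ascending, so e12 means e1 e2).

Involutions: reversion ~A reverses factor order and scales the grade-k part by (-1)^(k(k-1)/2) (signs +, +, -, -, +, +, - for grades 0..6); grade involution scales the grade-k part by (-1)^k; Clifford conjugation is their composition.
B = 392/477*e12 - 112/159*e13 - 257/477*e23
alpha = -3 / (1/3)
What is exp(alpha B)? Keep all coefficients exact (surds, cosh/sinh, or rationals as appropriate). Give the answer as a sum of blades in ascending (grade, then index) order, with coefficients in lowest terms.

B^2 term by term: the squares give (392/477)^2*(e12)^2 + (-112/159)^2*(e13)^2 + (-257/477)^2*(e23)^2 = 153664/227529*(-1) + 12544/25281*(+1) + 66049/227529*(+1) = 1/9 (each basis 2-blade squares to minus the product of its generators' squares); cross terms between blades sharing an index anticommute and cancel. So B^2 = 1/9.
B^2 = 1/9 — hyperbolic case — the even/odd split gives cosh and sinh: l = 1/3, alpha*l = -3, so exp(alpha B) = cosh(-3) + (sinh(-3)/(1/3))*B = cosh(3) + (-3*sinh(3))*B.
Answer: cosh(3) - 392*sinh(3)/159*e12 + 112*sinh(3)/53*e13 + 257*sinh(3)/159*e23


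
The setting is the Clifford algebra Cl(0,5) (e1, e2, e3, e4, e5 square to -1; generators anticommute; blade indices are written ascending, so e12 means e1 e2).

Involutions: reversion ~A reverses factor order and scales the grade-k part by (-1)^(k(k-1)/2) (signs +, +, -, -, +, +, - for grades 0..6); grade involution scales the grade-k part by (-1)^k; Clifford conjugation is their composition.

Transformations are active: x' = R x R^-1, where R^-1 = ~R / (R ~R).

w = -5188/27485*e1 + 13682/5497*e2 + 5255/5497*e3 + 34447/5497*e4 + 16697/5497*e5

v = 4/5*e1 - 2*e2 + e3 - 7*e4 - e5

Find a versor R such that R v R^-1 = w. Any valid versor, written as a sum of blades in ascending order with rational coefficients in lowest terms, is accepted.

The midline construction: v and w both square to -1391/25, so reflecting in their sum 3360/5497*e1 + 2688/5497*e2 + 10752/5497*e3 - 4032/5497*e4 + 11200/5497*e5 exchanges them.
Answer: 3360/5497*e1 + 2688/5497*e2 + 10752/5497*e3 - 4032/5497*e4 + 11200/5497*e5


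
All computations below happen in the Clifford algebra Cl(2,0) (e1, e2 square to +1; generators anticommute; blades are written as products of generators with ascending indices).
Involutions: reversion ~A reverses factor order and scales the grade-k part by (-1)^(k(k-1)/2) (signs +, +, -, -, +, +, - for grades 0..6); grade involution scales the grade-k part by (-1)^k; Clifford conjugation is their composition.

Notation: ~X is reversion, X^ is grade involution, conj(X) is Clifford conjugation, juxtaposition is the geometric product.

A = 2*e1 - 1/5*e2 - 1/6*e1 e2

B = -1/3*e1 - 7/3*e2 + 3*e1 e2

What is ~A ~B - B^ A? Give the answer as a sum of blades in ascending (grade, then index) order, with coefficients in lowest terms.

first term: 3/10 - 89/90*e1 - 107/18*e2 - 71/15*e1 e2
second term: 7/10 - 19/90*e1 - 109/18*e2 - 71/15*e1 e2
Answer: -2/5 - 7/9*e1 + 1/9*e2


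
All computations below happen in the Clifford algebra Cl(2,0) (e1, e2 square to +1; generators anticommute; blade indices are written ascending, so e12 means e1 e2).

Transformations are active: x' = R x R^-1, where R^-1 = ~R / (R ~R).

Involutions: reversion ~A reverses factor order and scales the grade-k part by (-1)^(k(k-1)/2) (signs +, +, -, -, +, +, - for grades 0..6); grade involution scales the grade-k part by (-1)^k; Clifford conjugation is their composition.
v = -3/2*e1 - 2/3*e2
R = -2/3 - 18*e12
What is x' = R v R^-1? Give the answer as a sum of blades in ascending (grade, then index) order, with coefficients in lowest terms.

~R = -2/3 + 18*e12, and R ~R = 2920/9, so R^-1 = ~R / (2920/9).
R v = 13*e1 - 239/9*e2
Answer: 528/365*e1 + 1699/2190*e2


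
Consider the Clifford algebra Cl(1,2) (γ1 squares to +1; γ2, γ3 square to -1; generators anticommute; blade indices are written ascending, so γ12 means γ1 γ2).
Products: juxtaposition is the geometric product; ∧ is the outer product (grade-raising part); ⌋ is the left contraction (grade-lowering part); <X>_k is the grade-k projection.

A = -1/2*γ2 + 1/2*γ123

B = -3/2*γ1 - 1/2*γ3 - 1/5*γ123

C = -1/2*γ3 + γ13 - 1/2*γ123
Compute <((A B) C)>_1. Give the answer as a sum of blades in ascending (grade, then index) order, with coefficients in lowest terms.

step 1: 1/10 - 1/2*γ12 + 1/10*γ13 - 1/2*γ23
step 2: 1/10 - 1/5*γ1 - 1/5*γ2 + 1/5*γ3 + 1/2*γ12 + 1/10*γ13 + 1/2*γ23 + 1/5*γ123
step 3: -1/5*γ1 - 1/5*γ2 + 1/5*γ3
Answer: -1/5*γ1 - 1/5*γ2 + 1/5*γ3


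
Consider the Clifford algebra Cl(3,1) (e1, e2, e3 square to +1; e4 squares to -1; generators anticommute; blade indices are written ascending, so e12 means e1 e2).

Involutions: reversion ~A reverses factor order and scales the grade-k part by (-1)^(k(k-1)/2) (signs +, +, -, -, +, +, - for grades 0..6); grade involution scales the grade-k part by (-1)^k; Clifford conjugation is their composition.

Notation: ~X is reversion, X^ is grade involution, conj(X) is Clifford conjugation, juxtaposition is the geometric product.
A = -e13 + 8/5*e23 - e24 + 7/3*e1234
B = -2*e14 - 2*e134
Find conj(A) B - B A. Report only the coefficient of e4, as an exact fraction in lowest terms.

first term: 14/3*e2 + 2*e4 + 2*e12 - 14/3*e23 + 2*e34 - 2*e123 + 16/5*e124 + 16/5*e1234
second term: -14/3*e2 - 2*e4 + 2*e12 - 14/3*e23 + 2*e34 - 2*e123 + 16/5*e124 - 16/5*e1234
Answer: 4


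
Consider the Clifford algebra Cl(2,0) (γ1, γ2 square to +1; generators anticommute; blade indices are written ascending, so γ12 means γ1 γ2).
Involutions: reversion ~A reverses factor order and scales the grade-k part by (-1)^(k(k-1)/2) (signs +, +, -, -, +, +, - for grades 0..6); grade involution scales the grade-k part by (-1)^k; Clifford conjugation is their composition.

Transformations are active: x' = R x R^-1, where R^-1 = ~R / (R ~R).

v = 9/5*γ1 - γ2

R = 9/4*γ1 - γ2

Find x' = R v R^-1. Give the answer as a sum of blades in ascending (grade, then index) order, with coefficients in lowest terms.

~R = 9/4*γ1 - γ2, and R ~R = 97/16, so R^-1 = ~R / (97/16).
R v = 101/20 - 9/20*γ12
Answer: 189/97*γ1 - 323/485*γ2


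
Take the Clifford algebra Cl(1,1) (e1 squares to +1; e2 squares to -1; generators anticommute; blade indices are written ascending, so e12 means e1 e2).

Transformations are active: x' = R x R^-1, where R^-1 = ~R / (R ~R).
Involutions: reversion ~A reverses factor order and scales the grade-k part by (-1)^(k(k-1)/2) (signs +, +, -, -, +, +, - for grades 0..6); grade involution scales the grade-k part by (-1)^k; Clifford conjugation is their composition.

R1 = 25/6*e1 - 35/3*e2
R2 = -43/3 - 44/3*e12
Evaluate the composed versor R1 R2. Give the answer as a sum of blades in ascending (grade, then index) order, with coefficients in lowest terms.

Distribute over the terms of R1 (each basis-blade product reordered to ascending indices, repeated generators contracted through their squares):
(25/6*e1) R2 = -1075/18*e1 - 550/9*e2
(-35/3*e2) R2 = 1540/9*e1 + 1505/9*e2
Summing the partial products and collecting blades:
Answer: 2005/18*e1 + 955/9*e2


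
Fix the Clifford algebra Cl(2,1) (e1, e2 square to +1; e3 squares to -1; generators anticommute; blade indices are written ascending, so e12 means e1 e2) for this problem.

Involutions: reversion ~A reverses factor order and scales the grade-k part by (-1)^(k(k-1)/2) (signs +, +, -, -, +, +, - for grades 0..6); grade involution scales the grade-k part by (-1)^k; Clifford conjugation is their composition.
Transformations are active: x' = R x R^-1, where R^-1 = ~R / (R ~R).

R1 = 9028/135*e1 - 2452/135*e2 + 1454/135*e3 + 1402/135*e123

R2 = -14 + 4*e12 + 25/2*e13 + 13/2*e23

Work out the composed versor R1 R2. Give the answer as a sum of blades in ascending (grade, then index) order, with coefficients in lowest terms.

Distribute over the terms of R1 (each basis-blade product reordered to ascending indices, repeated generators contracted through their squares):
(9028/135*e1) R2 = -126392/135*e1 + 36112/135*e2 + 22570/27*e3 + 58682/135*e123
(-2452/135*e2) R2 = 9808/135*e1 + 34328/135*e2 - 15938/135*e3 + 6130/27*e123
(1454/135*e3) R2 = 3635/27*e1 + 9451/135*e2 - 20356/135*e3 + 5816/135*e123
(1402/135*e123) R2 = 9113/135*e1 - 3505/27*e2 - 5608/135*e3 - 19628/135*e123
Summing the partial products and collecting blades:
Answer: -89296/135*e1 + 62366/135*e2 + 70948/135*e3 + 15104/27*e123


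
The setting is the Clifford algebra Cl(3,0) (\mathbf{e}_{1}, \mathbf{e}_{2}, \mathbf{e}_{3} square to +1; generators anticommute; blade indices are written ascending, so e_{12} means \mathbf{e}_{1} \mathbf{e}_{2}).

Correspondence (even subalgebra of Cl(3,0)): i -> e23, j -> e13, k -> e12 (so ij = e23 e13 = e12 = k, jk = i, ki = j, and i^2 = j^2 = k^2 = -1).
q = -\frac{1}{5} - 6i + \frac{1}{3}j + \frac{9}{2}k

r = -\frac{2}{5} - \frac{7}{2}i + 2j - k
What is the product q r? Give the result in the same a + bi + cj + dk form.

In blades: q = -\frac{1}{5} + \frac{9}{2} e_{12} + \frac{1}{3} e_{13} - 6 e_{23}, r = -\frac{2}{5} - e_{12} + 2 e_{13} - \frac{7}{2} e_{23}.
Distribute q over r term by term (generator squares from the signature, products reordered to ascending indices): (-\frac{1}{5})*r = \frac{2}{25} + \frac{1}{5} e_{12} - \frac{2}{5} e_{13} + \frac{7}{10} e_{23}; (\frac{9}{2} e_{12})*r = \frac{9}{2} - \frac{9}{5} e_{12} - \frac{63}{4} e_{13} - 9 e_{23}; (\frac{1}{3} e_{13})*r = -\frac{2}{3} + \frac{7}{6} e_{12} - \frac{2}{15} e_{13} - \frac{1}{3} e_{23}; (-6 e_{23})*r = -21 - 12 e_{12} - 6 e_{13} + \frac{12}{5} e_{23}.
Sum: -\frac{2563}{150} - \frac{373}{30} e_{12} - \frac{1337}{60} e_{13} - \frac{187}{30} e_{23}; translating back through the correspondence:
Answer: -\frac{2563}{150} - \frac{187}{30}i - \frac{1337}{60}j - \frac{373}{30}k


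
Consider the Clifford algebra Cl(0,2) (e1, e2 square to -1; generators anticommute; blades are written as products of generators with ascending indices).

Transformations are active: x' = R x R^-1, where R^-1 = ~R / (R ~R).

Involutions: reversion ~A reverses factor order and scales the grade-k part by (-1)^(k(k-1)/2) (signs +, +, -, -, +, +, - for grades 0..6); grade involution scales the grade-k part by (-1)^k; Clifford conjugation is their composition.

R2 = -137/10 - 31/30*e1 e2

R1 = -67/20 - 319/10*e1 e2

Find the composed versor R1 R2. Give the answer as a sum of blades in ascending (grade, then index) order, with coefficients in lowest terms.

Distribute over the terms of R1 (each basis-blade product reordered to ascending indices, repeated generators contracted through their squares):
(-67/20) R2 = 9179/200 + 2077/600*e1 e2
(-319/10*e1 e2) R2 = -9889/300 + 43703/100*e1 e2
Summing the partial products and collecting blades:
Answer: 7759/600 + 52859/120*e1 e2


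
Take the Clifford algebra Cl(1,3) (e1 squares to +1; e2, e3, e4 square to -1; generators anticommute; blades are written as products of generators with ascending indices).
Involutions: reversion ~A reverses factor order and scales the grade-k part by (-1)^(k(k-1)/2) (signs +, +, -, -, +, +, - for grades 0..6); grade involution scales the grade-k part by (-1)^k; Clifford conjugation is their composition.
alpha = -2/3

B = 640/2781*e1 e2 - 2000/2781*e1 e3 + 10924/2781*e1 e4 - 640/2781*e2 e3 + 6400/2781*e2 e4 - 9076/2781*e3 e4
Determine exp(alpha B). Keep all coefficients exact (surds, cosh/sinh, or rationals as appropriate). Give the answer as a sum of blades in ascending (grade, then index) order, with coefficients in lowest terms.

B^2 term by term: the squares give (640/2781)^2*(e1 e2)^2 + (-2000/2781)^2*(e1 e3)^2 + (10924/2781)^2*(e1 e4)^2 + (-640/2781)^2*(e2 e3)^2 + (6400/2781)^2*(e2 e4)^2 + (-9076/2781)^2*(e3 e4)^2 = 409600/7733961*(+1) + 4000000/7733961*(+1) + 119333776/7733961*(+1) + 409600/7733961*(-1) + 40960000/7733961*(-1) + 82373776/7733961*(-1) = 0 (each basis 2-blade squares to minus the product of its generators' squares); cross terms between blades sharing an index anticommute and cancel; the commuting (index-disjoint) pairs give grade-4 terms 2*c*c'*(blade product), which cancel blade by blade — e1 e2 e3 e4: -11617280/7733961 + 25600000/7733961 - 13982720/7733961 = 0 — confirming B is simple. So B^2 = 0.
B^2 = 0, so the series closes: exp(alpha B) = 1 + alpha B (parabolic case).
Answer: 1 - 1280/8343*e1 e2 + 4000/8343*e1 e3 - 21848/8343*e1 e4 + 1280/8343*e2 e3 - 12800/8343*e2 e4 + 18152/8343*e3 e4


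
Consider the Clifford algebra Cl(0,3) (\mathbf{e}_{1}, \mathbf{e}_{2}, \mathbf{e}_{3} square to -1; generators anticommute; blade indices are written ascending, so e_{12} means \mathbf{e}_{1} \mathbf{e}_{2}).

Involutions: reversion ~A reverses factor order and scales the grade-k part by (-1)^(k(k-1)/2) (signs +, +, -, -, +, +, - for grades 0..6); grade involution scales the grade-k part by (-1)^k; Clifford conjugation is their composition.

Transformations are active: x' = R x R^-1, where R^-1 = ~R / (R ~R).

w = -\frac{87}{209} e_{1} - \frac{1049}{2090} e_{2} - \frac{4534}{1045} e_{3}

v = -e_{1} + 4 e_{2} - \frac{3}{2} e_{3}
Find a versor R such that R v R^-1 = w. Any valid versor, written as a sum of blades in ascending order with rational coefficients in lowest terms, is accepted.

Why this works: both vectors square to -\frac{77}{4}, so q(v) = q(w) and R = v + w = -\frac{296}{209} e_{1} + \frac{7311}{2090} e_{2} - \frac{12203}{2090} e_{3} carries v to w — its own direction survives, the complement (v - w)/2 flips.
Answer: -\frac{296}{209} e_{1} + \frac{7311}{2090} e_{2} - \frac{12203}{2090} e_{3}


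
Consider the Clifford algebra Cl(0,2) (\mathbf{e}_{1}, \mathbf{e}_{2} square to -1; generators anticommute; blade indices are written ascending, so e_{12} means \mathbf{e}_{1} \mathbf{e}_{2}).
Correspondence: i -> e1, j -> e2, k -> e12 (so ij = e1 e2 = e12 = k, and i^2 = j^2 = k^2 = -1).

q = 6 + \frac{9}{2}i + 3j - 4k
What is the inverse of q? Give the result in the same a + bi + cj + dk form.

In blades: q = 6 + \frac{9}{2} e_{1} + 3 e_{2} - 4 e_{12}.
With qbar = 6 - \frac{9}{2} e_{1} - 3 e_{2} + 4 e_{12} (scalar fixed, mapped units negated), q qbar = \frac{325}{4} (the sum of squared coefficients), so q^-1 = qbar / (\frac{325}{4}) = \frac{24}{325} - \frac{18}{325} e_{1} - \frac{12}{325} e_{2} + \frac{16}{325} e_{12}; translating back:
Answer: \frac{24}{325} - \frac{18}{325}i - \frac{12}{325}j + \frac{16}{325}k


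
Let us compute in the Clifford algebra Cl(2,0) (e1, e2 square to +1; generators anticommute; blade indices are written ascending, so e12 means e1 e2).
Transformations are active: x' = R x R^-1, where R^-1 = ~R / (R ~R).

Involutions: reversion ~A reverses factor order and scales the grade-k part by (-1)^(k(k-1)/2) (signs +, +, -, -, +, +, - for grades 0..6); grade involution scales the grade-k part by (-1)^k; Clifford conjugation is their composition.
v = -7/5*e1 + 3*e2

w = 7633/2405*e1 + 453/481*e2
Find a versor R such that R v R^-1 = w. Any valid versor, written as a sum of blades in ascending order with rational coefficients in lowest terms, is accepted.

Take R = v + w = 4266/2405*e1 + 1896/481*e2. Because q(v) = q(w) = 274/25, conjugation by R sends v exactly to w.
Answer: 4266/2405*e1 + 1896/481*e2


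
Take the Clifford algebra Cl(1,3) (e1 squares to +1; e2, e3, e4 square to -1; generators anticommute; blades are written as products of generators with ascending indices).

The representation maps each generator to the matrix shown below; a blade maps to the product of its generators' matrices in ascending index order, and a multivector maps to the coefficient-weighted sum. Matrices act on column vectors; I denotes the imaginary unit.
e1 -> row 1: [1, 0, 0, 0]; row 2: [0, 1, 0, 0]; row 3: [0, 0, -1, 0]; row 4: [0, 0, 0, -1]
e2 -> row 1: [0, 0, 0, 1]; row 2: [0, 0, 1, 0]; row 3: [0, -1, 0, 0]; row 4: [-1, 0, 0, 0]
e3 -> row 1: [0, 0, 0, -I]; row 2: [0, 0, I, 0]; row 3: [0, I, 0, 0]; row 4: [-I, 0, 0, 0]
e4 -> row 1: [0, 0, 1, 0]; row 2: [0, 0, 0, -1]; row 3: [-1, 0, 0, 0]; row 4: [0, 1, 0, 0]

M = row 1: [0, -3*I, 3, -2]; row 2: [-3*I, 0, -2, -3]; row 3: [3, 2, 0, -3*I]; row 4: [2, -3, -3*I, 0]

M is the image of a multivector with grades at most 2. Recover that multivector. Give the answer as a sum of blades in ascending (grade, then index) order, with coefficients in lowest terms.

Method: the blade images are trace-orthogonal — tr(rho(e_A) rho(e_B)^-1) = 4 if A = B and 0 otherwise — and rho(e_A)^-1 = (e_A)^2 * rho(e_A) with (e_A)^2 = +1 or -1, so the coefficient of e_A in the preimage is (e_A)^2 * tr(M rho(e_A))/4.
Nonzero projections over blades of grade <= 2: e2: (e2)^2 = -1, tr(M rho(e2)) = 8, coefficient -2; e1 e4: (e1 e4)^2 = +1, tr(M rho(e1 e4)) = 12, coefficient 3; e3 e4: (e3 e4)^2 = -1, tr(M rho(e3 e4)) = -12, coefficient 3. Every other blade of grade <= 2 projects to 0.
Answer: -2*e2 + 3*e1 e4 + 3*e3 e4


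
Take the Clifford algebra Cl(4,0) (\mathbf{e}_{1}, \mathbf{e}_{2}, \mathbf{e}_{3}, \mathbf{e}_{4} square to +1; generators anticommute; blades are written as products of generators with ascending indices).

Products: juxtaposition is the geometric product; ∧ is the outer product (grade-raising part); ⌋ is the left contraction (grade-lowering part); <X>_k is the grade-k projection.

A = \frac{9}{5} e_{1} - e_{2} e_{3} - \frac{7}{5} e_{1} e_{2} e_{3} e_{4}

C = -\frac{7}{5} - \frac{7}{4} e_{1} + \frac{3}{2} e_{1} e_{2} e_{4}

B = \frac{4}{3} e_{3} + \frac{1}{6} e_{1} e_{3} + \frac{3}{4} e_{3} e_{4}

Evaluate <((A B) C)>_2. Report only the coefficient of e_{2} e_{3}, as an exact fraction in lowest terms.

step 1: -\frac{4}{3} e_{2} + \frac{3}{10} e_{3} + \frac{53}{60} e_{1} e_{2} + \frac{12}{5} e_{1} e_{3} - \frac{59}{60} e_{2} e_{4} + \frac{28}{15} e_{1} e_{2} e_{4} + \frac{27}{20} e_{1} e_{3} e_{4}
step 2: -\frac{14}{5} + \frac{59}{40} e_{1} + \frac{273}{80} e_{2} + \frac{189}{50} e_{3} - \frac{53}{40} e_{4} - \frac{357}{100} e_{1} e_{2} - \frac{567}{200} e_{1} e_{3} + 2 e_{1} e_{4} + \frac{81}{40} e_{2} e_{3} - \frac{189}{100} e_{2} e_{4} - \frac{189}{80} e_{3} e_{4} - \frac{357}{400} e_{1} e_{2} e_{4} - \frac{189}{100} e_{1} e_{3} e_{4} + \frac{18}{5} e_{2} e_{3} e_{4} + \frac{9}{20} e_{1} e_{2} e_{3} e_{4}
step 3: -\frac{357}{100} e_{1} e_{2} - \frac{567}{200} e_{1} e_{3} + 2 e_{1} e_{4} + \frac{81}{40} e_{2} e_{3} - \frac{189}{100} e_{2} e_{4} - \frac{189}{80} e_{3} e_{4}
Answer: \frac{81}{40}


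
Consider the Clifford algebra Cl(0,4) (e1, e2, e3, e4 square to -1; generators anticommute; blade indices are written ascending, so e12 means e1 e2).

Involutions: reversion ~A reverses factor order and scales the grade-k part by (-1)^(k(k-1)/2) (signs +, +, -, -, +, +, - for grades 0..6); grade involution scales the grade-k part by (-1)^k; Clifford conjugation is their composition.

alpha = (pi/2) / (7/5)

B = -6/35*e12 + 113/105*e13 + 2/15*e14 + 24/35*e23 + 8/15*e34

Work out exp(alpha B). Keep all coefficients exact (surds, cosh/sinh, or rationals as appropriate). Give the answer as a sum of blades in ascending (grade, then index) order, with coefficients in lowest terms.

B^2 term by term: the squares give (-6/35)^2*(e12)^2 + (113/105)^2*(e13)^2 + (2/15)^2*(e14)^2 + (24/35)^2*(e23)^2 + (8/15)^2*(e34)^2 = 36/1225*(-1) + 12769/11025*(-1) + 4/225*(-1) + 576/1225*(-1) + 64/225*(-1) = -49/25 (each basis 2-blade squares to minus the product of its generators' squares); cross terms between blades sharing an index anticommute and cancel; the commuting (index-disjoint) pairs give grade-4 terms 2*c*c'*(blade product), which cancel blade by blade — e1234: -32/175 + 32/175 = 0 — confirming B is simple. So B^2 = -49/25.
B^2 = -49/25 — circular case — the even/odd split gives cos and sin: l = 7/5, alpha*l = pi/2, so exp(alpha B) = cos(pi/2) + (sin(pi/2)/(7/5))*B = 0 + (5/7)*B.
Answer: -6/49*e12 + 113/147*e13 + 2/21*e14 + 24/49*e23 + 8/21*e34


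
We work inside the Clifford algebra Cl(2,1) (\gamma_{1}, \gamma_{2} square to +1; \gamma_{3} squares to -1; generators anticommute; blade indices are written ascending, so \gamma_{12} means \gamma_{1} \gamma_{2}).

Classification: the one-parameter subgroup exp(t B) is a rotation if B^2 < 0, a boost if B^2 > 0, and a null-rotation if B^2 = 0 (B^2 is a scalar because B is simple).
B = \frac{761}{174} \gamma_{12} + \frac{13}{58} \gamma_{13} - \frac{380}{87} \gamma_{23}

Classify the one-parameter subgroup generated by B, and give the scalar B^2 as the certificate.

B^2 term by term: the squares give (\frac{761}{174})^2*(\gamma_{12})^2 + (\frac{13}{58})^2*(\gamma_{13})^2 + (-\frac{380}{87})^2*(\gamma_{23})^2 = \frac{579121}{30276}*(-1) + \frac{169}{3364}*(+1) + \frac{144400}{7569}*(+1) = 0 (each basis 2-blade squares to minus the product of its generators' squares); cross terms between blades sharing an index anticommute and cancel. So B^2 = 0.
Answer: null-rotation, certificate B^2 = 0. Certificate logic: 0 is a conjugation-invariant scalar, so its sign fixes rotation versus boost versus null-rotation outright.


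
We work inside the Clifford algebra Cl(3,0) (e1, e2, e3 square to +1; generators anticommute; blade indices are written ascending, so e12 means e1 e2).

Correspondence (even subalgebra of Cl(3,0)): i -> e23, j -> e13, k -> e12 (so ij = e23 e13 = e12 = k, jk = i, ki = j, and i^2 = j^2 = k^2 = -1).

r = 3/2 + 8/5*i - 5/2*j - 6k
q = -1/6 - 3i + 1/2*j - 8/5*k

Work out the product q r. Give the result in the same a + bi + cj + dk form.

In blades: q = -1/6 - 8/5*e12 + 1/2*e13 - 3*e23, r = 3/2 - 6*e12 - 5/2*e13 + 8/5*e23.
Distribute q over r term by term (generator squares from the signature, products reordered to ascending indices): (-1/6)*r = -1/4 + e12 + 5/12*e13 - 4/15*e23; (-8/5*e12)*r = -48/5 - 12/5*e12 - 64/25*e13 - 4*e23; (1/2*e13)*r = 5/4 - 4/5*e12 + 3/4*e13 - 3*e23; (-3*e23)*r = 24/5 + 15/2*e12 - 18*e13 - 9/2*e23.
Sum: -19/5 + 53/10*e12 - 2909/150*e13 - 353/30*e23; translating back through the correspondence:
Answer: -19/5 - 353/30*i - 2909/150*j + 53/10*k


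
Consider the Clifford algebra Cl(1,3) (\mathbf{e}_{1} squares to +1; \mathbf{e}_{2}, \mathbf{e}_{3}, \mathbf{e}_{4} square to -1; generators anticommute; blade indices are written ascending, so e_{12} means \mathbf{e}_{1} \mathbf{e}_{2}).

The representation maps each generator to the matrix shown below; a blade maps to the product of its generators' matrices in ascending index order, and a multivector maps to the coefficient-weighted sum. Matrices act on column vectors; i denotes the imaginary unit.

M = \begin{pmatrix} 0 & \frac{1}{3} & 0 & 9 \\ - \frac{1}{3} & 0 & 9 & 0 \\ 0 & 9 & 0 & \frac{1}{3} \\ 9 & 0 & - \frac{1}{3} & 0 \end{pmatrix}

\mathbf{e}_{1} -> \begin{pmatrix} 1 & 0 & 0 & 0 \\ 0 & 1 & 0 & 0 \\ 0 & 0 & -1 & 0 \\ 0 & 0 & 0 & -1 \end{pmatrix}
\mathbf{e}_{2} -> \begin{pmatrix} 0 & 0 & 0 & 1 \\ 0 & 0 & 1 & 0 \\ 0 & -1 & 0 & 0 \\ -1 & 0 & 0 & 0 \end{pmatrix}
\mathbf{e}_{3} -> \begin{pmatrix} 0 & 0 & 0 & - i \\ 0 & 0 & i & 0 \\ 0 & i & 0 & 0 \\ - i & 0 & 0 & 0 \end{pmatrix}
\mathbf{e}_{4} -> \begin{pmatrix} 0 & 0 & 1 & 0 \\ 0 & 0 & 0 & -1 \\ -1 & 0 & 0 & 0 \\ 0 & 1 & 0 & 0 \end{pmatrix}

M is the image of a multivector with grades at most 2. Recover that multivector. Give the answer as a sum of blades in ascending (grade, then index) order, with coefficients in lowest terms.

Method: the blade images are trace-orthogonal — tr(rho(e_A) rho(e_B)^-1) = 4 if A = B and 0 otherwise — and rho(e_A)^-1 = (e_A)^2 * rho(e_A) with (e_A)^2 = +1 or -1, so the coefficient of e_A in the preimage is (e_A)^2 * tr(M rho(e_A))/4.
Nonzero projections over blades of grade <= 2: e_{12}: (e_{12})^2 = +1, tr(M rho(e_{12})) = 36, coefficient 9; e_{24}: (e_{24})^2 = -1, tr(M rho(e_{24})) = - \frac{4}{3}, coefficient \frac{1}{3}. Every other blade of grade <= 2 projects to 0.
Answer: 9 e_{12} + \frac{1}{3} e_{24}


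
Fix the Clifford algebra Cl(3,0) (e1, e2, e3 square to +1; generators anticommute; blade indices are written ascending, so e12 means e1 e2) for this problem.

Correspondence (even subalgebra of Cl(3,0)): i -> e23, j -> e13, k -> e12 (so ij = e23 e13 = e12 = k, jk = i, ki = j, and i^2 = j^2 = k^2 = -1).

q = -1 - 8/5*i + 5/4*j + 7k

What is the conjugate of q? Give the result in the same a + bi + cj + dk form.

In blades: q = -1 + 7*e12 + 5/4*e13 - 8/5*e23.
Quaternion conjugation is reversion on the even subalgebra: the scalar is fixed and every grade-2 blade flips sign, giving -1 - 7*e12 - 5/4*e13 + 8/5*e23; translating back:
Answer: -1 + 8/5*i - 5/4*j - 7k


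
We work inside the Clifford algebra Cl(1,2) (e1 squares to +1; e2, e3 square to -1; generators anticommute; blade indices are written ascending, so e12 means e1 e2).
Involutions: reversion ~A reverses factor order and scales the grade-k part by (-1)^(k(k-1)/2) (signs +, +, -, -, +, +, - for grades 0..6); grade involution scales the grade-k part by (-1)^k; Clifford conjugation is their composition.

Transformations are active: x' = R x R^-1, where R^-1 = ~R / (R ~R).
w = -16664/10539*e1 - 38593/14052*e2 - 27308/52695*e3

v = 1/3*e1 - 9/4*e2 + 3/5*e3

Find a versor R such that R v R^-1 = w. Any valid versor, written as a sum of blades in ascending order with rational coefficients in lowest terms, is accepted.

R = v + w = -13151/10539*e1 - 35105/7026*e2 + 4309/52695*e3 works: the equal norms (-19121/3600) guarantee its sandwich swaps v into w.
Answer: -13151/10539*e1 - 35105/7026*e2 + 4309/52695*e3


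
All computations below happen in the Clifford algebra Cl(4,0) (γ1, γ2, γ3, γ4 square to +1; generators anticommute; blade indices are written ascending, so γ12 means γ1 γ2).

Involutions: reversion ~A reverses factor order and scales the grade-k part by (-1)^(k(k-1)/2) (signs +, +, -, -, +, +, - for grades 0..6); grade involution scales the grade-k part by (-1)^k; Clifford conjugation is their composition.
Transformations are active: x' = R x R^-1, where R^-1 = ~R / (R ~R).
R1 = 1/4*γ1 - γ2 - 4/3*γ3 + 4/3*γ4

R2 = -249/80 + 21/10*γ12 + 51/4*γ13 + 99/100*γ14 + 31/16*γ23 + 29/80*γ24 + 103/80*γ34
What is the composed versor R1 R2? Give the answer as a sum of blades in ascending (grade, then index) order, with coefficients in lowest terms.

Distribute over the terms of R1 (each basis-blade product reordered to ascending indices, repeated generators contracted through their squares):
(1/4*γ1) R2 = -249/320*γ1 + 21/40*γ2 + 51/16*γ3 + 99/400*γ4 + 31/64*γ123 + 29/320*γ124 + 103/320*γ134
(-γ2) R2 = 21/10*γ1 + 249/80*γ2 - 31/16*γ3 - 29/80*γ4 + 51/4*γ123 + 99/100*γ124 - 103/80*γ234
(-4/3*γ3) R2 = 17*γ1 + 31/12*γ2 + 83/20*γ3 - 103/60*γ4 - 14/5*γ123 + 33/25*γ134 + 29/60*γ234
(4/3*γ4) R2 = -33/25*γ1 - 29/60*γ2 - 103/60*γ3 - 83/20*γ4 + 14/5*γ124 + 17*γ134 + 31/12*γ234
Summing the partial products and collecting blades:
Answer: 27203/1600*γ1 + 459/80*γ2 + 221/60*γ3 - 3589/600*γ4 + 3339/320*γ123 + 6209/1600*γ124 + 29827/1600*γ134 + 427/240*γ234


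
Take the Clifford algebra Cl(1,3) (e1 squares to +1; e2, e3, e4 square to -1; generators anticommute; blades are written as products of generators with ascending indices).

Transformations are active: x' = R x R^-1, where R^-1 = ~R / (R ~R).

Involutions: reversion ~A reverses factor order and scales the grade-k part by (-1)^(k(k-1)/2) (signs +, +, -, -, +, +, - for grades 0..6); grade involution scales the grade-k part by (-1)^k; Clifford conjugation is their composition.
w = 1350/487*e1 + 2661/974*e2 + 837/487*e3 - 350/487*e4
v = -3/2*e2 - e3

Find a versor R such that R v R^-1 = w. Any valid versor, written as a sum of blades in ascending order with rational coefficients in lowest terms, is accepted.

Here q(v) = q(w) = -13/4; the classical choice R = v + w = 1350/487*e1 + 600/487*e2 + 350/487*e3 - 350/487*e4 then realises v -> w under the sandwich.
Answer: 1350/487*e1 + 600/487*e2 + 350/487*e3 - 350/487*e4


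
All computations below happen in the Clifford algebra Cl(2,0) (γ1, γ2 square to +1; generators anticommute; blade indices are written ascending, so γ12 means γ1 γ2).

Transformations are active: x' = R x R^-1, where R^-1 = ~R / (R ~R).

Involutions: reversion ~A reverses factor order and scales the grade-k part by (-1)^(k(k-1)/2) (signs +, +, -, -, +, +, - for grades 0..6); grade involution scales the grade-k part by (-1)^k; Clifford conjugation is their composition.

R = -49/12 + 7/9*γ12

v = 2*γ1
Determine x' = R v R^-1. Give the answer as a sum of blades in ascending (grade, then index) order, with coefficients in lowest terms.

~R = -49/12 - 7/9*γ12, and R ~R = 22393/1296, so R^-1 = ~R / (22393/1296).
R v = -49/6*γ1 - 14/9*γ2
Answer: 850/457*γ1 + 336/457*γ2


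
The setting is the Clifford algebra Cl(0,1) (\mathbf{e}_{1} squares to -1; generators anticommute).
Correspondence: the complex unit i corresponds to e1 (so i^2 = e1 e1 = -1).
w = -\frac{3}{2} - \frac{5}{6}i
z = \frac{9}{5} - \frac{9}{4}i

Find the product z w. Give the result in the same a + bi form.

In blades: z = \frac{9}{5} - \frac{9}{4} e_{1}, w = -\frac{3}{2} - \frac{5}{6} e_{1}.
Distribute z over w term by term (generator squares from the signature, products reordered to ascending indices): (\frac{9}{5})*w = -\frac{27}{10} - \frac{3}{2} e_{1}; (-\frac{9}{4} e_{1})*w = -\frac{15}{8} + \frac{27}{8} e_{1}.
Sum: -\frac{183}{40} + \frac{15}{8} e_{1}; translating back through the correspondence:
Answer: -\frac{183}{40} + \frac{15}{8}i


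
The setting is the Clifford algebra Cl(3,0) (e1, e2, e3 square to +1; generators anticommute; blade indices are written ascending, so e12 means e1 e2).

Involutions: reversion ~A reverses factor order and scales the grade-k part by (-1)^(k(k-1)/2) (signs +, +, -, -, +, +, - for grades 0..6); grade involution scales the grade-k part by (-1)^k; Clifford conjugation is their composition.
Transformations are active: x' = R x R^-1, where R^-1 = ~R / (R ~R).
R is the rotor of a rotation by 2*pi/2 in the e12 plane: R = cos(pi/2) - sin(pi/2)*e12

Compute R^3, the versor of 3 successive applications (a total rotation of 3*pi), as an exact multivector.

Half-angle bookkeeping: 3 applications in e12 add up to rotor phase 3*pi/2 = 3*pi/2, so R^3 = cos(3*pi/2) - sin(3*pi/2)*e12.
cos(3*pi/2) = 0 and sin(3*pi/2) = -1, so R^3 = e12. The net rotation is 1*pi (after discarding 1 full turn, each of which contributes a factor -1 to the rotor); the rotor keeps the half-angle phase exactly.
Answer: e12


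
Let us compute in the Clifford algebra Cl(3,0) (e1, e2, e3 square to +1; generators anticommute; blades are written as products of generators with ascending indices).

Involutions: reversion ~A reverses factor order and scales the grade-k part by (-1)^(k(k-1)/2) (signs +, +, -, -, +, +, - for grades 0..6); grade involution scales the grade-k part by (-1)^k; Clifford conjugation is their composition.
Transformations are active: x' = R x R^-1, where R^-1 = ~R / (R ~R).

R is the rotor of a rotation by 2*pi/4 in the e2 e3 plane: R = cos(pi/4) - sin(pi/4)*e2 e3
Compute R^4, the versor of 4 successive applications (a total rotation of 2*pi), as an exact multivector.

Rotor phase runs at HALF the rotation angle; powers of one rotor simply add phase, so after 4 steps in e2 e3 the phase is 4*pi/4 = pi and R^4 = cos(pi) - sin(pi)*e2 e3.
cos(pi) = -1 and sin(pi) = 0, so R^4 = -1. The total rotation 2*pi is 1 full turn, so every vector returns to itself, yet the rotor is -1, on the OTHER sheet of the double cover (an odd number of 2*pi turns).
Answer: -1
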